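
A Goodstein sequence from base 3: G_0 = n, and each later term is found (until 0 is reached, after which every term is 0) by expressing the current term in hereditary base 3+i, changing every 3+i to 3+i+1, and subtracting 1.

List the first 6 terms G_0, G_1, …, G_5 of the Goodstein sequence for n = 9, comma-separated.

G_0=9  [base 3] 3^2  →[3↦4]→  4^2 = 16  −1 ⇒ G_1=15
G_1=15  [base 4] 3·4 + 3  →[4↦5]→  3·5 + 3 = 18  −1 ⇒ G_2=17
G_2=17  [base 5] 3·5 + 2  →[5↦6]→  3·6 + 2 = 20  −1 ⇒ G_3=19
G_3=19  [base 6] 3·6 + 1  →[6↦7]→  3·7 + 1 = 22  −1 ⇒ G_4=21
G_4=21  [base 7] 3·7  →[7↦8]→  3·8 = 24  −1 ⇒ G_5=23

9, 15, 17, 19, 21, 23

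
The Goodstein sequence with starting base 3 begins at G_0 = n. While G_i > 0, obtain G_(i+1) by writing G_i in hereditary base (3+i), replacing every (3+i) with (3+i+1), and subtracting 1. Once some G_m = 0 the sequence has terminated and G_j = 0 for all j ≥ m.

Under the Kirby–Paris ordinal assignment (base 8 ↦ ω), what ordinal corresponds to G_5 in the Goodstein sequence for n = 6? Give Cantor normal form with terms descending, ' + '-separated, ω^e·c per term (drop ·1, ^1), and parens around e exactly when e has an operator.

7

[0] 6 ≡ 2·3 (base 3). Lift 4: 8. −1: 7.
[1] 7 ≡ 4 + 3 (base 4). Lift 5: 8. −1: 7.
[2] 7 ≡ 5 + 2 (base 5). Lift 6: 8. −1: 7.
[3] 7 ≡ 6 + 1 (base 6). Lift 7: 8. −1: 7.
[4] 7 ≡ 7 (base 7). Lift 8: 8. −1: 7.
[5] 7 ≡ 7 (base 8). Lift 9: 7. −1: 6.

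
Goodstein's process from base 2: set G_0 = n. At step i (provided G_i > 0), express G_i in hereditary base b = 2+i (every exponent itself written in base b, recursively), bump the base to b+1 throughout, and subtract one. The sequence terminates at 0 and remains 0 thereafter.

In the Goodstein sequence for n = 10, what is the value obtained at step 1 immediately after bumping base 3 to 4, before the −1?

1026

base 2: 10 = 2^(2 + 1) + 2; at 3: 3^(3 + 1) + 3 = 84; next = 83
base 3: 83 = 3^(3 + 1) + 2; at 4: 4^(4 + 1) + 2 = 1026; next = 1025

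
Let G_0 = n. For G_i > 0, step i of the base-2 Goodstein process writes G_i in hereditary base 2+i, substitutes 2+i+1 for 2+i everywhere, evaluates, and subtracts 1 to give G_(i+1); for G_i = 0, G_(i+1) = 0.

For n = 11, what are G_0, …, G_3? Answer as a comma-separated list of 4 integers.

11, 84, 1027, 15627

step 0: 11 = 2^(2 + 1) + 2 + 1; sub 3 for 2: 3^(3 + 1) + 3 + 1; = 85; G_1 = 85−1 = 84
step 1: 84 = 3^(3 + 1) + 3; sub 4 for 3: 4^(4 + 1) + 4; = 1028; G_2 = 1028−1 = 1027
step 2: 1027 = 4^(4 + 1) + 3; sub 5 for 4: 5^(5 + 1) + 3; = 15628; G_3 = 15628−1 = 15627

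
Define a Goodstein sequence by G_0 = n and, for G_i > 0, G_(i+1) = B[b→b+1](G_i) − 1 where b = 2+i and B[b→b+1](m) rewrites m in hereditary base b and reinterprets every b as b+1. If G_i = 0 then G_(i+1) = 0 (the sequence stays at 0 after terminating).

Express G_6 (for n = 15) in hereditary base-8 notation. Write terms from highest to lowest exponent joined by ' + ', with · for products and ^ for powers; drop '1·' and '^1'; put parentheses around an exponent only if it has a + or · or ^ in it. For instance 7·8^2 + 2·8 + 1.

8^(8 + 1) + 7·8^7 + 7·8^6 + 7·8^5 + 7·8^4 + 7·8^3 + 7·8^2 + 7·8 + 7

step 0: 15 = 2^(2 + 1) + 2^2 + 2 + 1; sub 3 for 2: 3^(3 + 1) + 3^3 + 3 + 1; = 112; G_1 = 112−1 = 111
step 1: 111 = 3^(3 + 1) + 3^3 + 3; sub 4 for 3: 4^(4 + 1) + 4^4 + 4; = 1284; G_2 = 1284−1 = 1283
step 2: 1283 = 4^(4 + 1) + 4^4 + 3; sub 5 for 4: 5^(5 + 1) + 5^5 + 3; = 18753; G_3 = 18753−1 = 18752
step 3: 18752 = 5^(5 + 1) + 5^5 + 2; sub 6 for 5: 6^(6 + 1) + 6^6 + 2; = 326594; G_4 = 326594−1 = 326593
step 4: 326593 = 6^(6 + 1) + 6^6 + 1; sub 7 for 6: 7^(7 + 1) + 7^7 + 1; = 6588345; G_5 = 6588345−1 = 6588344
step 5: 6588344 = 7^(7 + 1) + 7^7; sub 8 for 7: 8^(8 + 1) + 8^8; = 150994944; G_6 = 150994944−1 = 150994943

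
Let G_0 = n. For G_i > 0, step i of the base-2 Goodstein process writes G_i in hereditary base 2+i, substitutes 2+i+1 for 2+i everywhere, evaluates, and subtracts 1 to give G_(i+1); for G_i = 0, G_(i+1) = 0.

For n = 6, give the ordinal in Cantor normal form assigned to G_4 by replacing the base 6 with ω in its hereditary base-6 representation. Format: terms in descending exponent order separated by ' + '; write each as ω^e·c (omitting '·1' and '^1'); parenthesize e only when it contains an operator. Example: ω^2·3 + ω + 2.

[0] 6 ≡ 2^2 + 2 (base 2). Lift 3: 30. −1: 29.
[1] 29 ≡ 3^3 + 2 (base 3). Lift 4: 258. −1: 257.
[2] 257 ≡ 4^4 + 1 (base 4). Lift 5: 3126. −1: 3125.
[3] 3125 ≡ 5^5 (base 5). Lift 6: 46656. −1: 46655.
[4] 46655 ≡ 5·6^5 + 5·6^4 + 5·6^3 + 5·6^2 + 5·6 + 5 (base 6). Lift 7: 98040. −1: 98039.

ω^5·5 + ω^4·5 + ω^3·5 + ω^2·5 + ω·5 + 5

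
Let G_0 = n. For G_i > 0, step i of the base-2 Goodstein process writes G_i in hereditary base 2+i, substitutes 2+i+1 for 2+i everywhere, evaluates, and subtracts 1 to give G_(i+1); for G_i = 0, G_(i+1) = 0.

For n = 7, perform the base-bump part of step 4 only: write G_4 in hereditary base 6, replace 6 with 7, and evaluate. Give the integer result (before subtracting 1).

823544

7 —HB2→ 2^2 + 2 + 1 —bump→ 3^3 + 3 + 1 = 31 —(−1)→ 30
30 —HB3→ 3^3 + 3 —bump→ 4^4 + 4 = 260 —(−1)→ 259
259 —HB4→ 4^4 + 3 —bump→ 5^5 + 3 = 3128 —(−1)→ 3127
3127 —HB5→ 5^5 + 2 —bump→ 6^6 + 2 = 46658 —(−1)→ 46657
46657 —HB6→ 6^6 + 1 —bump→ 7^7 + 1 = 823544 —(−1)→ 823543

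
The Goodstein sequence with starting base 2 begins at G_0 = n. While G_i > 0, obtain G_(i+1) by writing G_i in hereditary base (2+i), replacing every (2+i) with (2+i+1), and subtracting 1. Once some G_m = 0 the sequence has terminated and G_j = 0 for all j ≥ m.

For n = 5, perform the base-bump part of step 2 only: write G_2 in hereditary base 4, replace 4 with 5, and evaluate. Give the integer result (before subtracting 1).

G_0 = 5. HB_2(5) = 2^2 + 1. Bump = 28. G_1 = 27.
G_1 = 27. HB_3(27) = 3^3. Bump = 256. G_2 = 255.

468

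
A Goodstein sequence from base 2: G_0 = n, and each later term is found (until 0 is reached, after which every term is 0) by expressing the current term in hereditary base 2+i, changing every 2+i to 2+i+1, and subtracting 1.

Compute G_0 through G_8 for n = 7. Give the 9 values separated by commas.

7, 30, 259, 3127, 46657, 823543, 16777215, 37665879, 77777775

G_0 = 7. HB_2(7) = 2^2 + 2 + 1. Bump = 31. G_1 = 30.
G_1 = 30. HB_3(30) = 3^3 + 3. Bump = 260. G_2 = 259.
G_2 = 259. HB_4(259) = 4^4 + 3. Bump = 3128. G_3 = 3127.
G_3 = 3127. HB_5(3127) = 5^5 + 2. Bump = 46658. G_4 = 46657.
G_4 = 46657. HB_6(46657) = 6^6 + 1. Bump = 823544. G_5 = 823543.
G_5 = 823543. HB_7(823543) = 7^7. Bump = 16777216. G_6 = 16777215.
G_6 = 16777215. HB_8(16777215) = 7·8^7 + 7·8^6 + 7·8^5 + 7·8^4 + 7·8^3 + 7·8^2 + 7·8 + 7. Bump = 37665880. G_7 = 37665879.
G_7 = 37665879. HB_9(37665879) = 7·9^7 + 7·9^6 + 7·9^5 + 7·9^4 + 7·9^3 + 7·9^2 + 7·9 + 6. Bump = 77777776. G_8 = 77777775.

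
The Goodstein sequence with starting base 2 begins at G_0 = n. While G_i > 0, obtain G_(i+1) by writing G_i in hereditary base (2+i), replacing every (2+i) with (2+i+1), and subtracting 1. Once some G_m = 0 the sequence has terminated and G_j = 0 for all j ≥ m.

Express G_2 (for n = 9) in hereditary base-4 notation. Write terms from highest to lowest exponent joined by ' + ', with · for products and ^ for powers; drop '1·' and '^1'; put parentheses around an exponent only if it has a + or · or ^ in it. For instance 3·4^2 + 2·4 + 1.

3·4^4 + 3·4^3 + 3·4^2 + 3·4 + 3

step 0: 9 = 2^(2 + 1) + 1; sub 3 for 2: 3^(3 + 1) + 1; = 82; G_1 = 82−1 = 81
step 1: 81 = 3^(3 + 1); sub 4 for 3: 4^(4 + 1); = 1024; G_2 = 1024−1 = 1023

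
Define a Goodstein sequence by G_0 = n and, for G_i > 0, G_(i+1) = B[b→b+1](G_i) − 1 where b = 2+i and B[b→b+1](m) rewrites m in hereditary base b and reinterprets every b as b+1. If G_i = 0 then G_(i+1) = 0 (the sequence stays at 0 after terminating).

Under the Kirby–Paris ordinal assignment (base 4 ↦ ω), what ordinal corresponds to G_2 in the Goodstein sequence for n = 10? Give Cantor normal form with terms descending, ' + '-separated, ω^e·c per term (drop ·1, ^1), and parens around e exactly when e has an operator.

i=0: 10 = 2^(2 + 1) + 2 (b=2); 2→3: 3^(3 + 1) + 3 = 84; 84−1 = 83
i=1: 83 = 3^(3 + 1) + 2 (b=3); 3→4: 4^(4 + 1) + 2 = 1026; 1026−1 = 1025
i=2: 1025 = 4^(4 + 1) + 1 (b=4); 4→5: 5^(5 + 1) + 1 = 15626; 15626−1 = 15625

ω^(ω + 1) + 1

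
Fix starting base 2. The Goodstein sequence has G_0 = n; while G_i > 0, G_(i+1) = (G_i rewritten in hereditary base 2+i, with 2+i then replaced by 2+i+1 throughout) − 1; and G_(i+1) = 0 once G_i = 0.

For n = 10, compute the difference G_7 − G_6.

1853361269

step 0: 10 = 2^(2 + 1) + 2; sub 3 for 2: 3^(3 + 1) + 3; = 84; G_1 = 84−1 = 83
step 1: 83 = 3^(3 + 1) + 2; sub 4 for 3: 4^(4 + 1) + 2; = 1026; G_2 = 1026−1 = 1025
step 2: 1025 = 4^(4 + 1) + 1; sub 5 for 4: 5^(5 + 1) + 1; = 15626; G_3 = 15626−1 = 15625
step 3: 15625 = 5^(5 + 1); sub 6 for 5: 6^(6 + 1); = 279936; G_4 = 279936−1 = 279935
step 4: 279935 = 5·6^6 + 5·6^5 + 5·6^4 + 5·6^3 + 5·6^2 + 5·6 + 5; sub 7 for 6: 5·7^7 + 5·7^5 + 5·7^4 + 5·7^3 + 5·7^2 + 5·7 + 5; = 4215755; G_5 = 4215755−1 = 4215754
step 5: 4215754 = 5·7^7 + 5·7^5 + 5·7^4 + 5·7^3 + 5·7^2 + 5·7 + 4; sub 8 for 7: 5·8^8 + 5·8^5 + 5·8^4 + 5·8^3 + 5·8^2 + 5·8 + 4; = 84073324; G_6 = 84073324−1 = 84073323
step 6: 84073323 = 5·8^8 + 5·8^5 + 5·8^4 + 5·8^3 + 5·8^2 + 5·8 + 3; sub 9 for 8: 5·9^9 + 5·9^5 + 5·9^4 + 5·9^3 + 5·9^2 + 5·9 + 3; = 1937434593; G_7 = 1937434593−1 = 1937434592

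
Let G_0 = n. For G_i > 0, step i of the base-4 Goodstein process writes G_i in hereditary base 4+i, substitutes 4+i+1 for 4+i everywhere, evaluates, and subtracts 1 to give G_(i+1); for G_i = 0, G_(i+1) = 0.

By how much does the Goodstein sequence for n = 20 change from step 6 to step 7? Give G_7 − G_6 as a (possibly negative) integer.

i=0: 20 = 4^2 + 4 (b=4); 4→5: 5^2 + 5 = 30; 30−1 = 29
i=1: 29 = 5^2 + 4 (b=5); 5→6: 6^2 + 4 = 40; 40−1 = 39
i=2: 39 = 6^2 + 3 (b=6); 6→7: 7^2 + 3 = 52; 52−1 = 51
i=3: 51 = 7^2 + 2 (b=7); 7→8: 8^2 + 2 = 66; 66−1 = 65
i=4: 65 = 8^2 + 1 (b=8); 8→9: 9^2 + 1 = 82; 82−1 = 81
i=5: 81 = 9^2 (b=9); 9→10: 10^2 = 100; 100−1 = 99
i=6: 99 = 9·10 + 9 (b=10); 10→11: 9·11 + 9 = 108; 108−1 = 107

8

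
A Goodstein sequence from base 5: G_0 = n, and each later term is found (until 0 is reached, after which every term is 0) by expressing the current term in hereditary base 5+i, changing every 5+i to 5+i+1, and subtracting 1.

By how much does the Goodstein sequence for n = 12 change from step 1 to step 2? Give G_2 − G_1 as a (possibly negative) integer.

base 5: 12 = 2·5 + 2; at 6: 2·6 + 2 = 14; next = 13
base 6: 13 = 2·6 + 1; at 7: 2·7 + 1 = 15; next = 14

1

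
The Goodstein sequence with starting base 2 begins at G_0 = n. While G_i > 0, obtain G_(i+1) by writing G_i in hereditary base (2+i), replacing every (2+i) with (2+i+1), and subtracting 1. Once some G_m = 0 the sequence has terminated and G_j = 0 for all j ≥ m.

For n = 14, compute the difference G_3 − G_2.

17469

14 —HB2→ 2^(2 + 1) + 2^2 + 2 —bump→ 3^(3 + 1) + 3^3 + 3 = 111 —(−1)→ 110
110 —HB3→ 3^(3 + 1) + 3^3 + 2 —bump→ 4^(4 + 1) + 4^4 + 2 = 1282 —(−1)→ 1281
1281 —HB4→ 4^(4 + 1) + 4^4 + 1 —bump→ 5^(5 + 1) + 5^5 + 1 = 18751 —(−1)→ 18750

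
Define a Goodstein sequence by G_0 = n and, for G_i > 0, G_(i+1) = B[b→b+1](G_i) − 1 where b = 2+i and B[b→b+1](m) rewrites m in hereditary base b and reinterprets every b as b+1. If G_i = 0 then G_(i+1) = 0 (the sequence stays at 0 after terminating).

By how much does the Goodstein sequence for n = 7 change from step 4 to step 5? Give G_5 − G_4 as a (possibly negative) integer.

776886

(0) 7|_2 = 2^2 + 2 + 1 ↦ 3^3 + 3 + 1|_3 = 31 ⇒ 30
(1) 30|_3 = 3^3 + 3 ↦ 4^4 + 4|_4 = 260 ⇒ 259
(2) 259|_4 = 4^4 + 3 ↦ 5^5 + 3|_5 = 3128 ⇒ 3127
(3) 3127|_5 = 5^5 + 2 ↦ 6^6 + 2|_6 = 46658 ⇒ 46657
(4) 46657|_6 = 6^6 + 1 ↦ 7^7 + 1|_7 = 823544 ⇒ 823543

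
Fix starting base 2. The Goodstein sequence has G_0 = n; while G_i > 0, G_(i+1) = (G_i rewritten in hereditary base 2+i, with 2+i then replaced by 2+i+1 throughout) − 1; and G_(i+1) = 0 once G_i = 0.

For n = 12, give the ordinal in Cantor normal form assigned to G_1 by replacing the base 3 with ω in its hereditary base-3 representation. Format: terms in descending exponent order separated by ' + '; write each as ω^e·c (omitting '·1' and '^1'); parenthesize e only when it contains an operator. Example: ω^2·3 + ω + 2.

[0] 12 ≡ 2^(2 + 1) + 2^2 (base 2). Lift 3: 108. −1: 107.
[1] 107 ≡ 3^(3 + 1) + 2·3^2 + 2·3 + 2 (base 3). Lift 4: 1066. −1: 1065.

ω^(ω + 1) + ω^2·2 + ω·2 + 2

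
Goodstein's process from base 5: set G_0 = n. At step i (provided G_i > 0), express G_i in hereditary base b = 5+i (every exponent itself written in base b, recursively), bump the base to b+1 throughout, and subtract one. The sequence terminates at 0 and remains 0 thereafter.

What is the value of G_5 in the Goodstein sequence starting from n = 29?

99

i=0: 29 = 5^2 + 4 (b=5); 5→6: 6^2 + 4 = 40; 40−1 = 39
i=1: 39 = 6^2 + 3 (b=6); 6→7: 7^2 + 3 = 52; 52−1 = 51
i=2: 51 = 7^2 + 2 (b=7); 7→8: 8^2 + 2 = 66; 66−1 = 65
i=3: 65 = 8^2 + 1 (b=8); 8→9: 9^2 + 1 = 82; 82−1 = 81
i=4: 81 = 9^2 (b=9); 9→10: 10^2 = 100; 100−1 = 99
i=5: 99 = 9·10 + 9 (b=10); 10→11: 9·11 + 9 = 108; 108−1 = 107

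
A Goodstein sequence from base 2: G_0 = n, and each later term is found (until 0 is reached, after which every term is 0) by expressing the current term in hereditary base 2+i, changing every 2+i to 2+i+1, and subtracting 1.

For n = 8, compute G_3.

6310

[0] 8 ≡ 2^(2 + 1) (base 2). Lift 3: 81. −1: 80.
[1] 80 ≡ 2·3^3 + 2·3^2 + 2·3 + 2 (base 3). Lift 4: 554. −1: 553.
[2] 553 ≡ 2·4^4 + 2·4^2 + 2·4 + 1 (base 4). Lift 5: 6311. −1: 6310.
[3] 6310 ≡ 2·5^5 + 2·5^2 + 2·5 (base 5). Lift 6: 93396. −1: 93395.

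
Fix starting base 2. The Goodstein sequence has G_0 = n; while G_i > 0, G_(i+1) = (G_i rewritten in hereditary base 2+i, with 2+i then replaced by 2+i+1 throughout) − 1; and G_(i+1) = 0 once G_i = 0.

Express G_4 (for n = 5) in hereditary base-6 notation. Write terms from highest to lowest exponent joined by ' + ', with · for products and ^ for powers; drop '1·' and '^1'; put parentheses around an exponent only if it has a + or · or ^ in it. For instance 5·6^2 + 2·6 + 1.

(0) 5|_2 = 2^2 + 1 ↦ 3^3 + 1|_3 = 28 ⇒ 27
(1) 27|_3 = 3^3 ↦ 4^4|_4 = 256 ⇒ 255
(2) 255|_4 = 3·4^3 + 3·4^2 + 3·4 + 3 ↦ 3·5^3 + 3·5^2 + 3·5 + 3|_5 = 468 ⇒ 467
(3) 467|_5 = 3·5^3 + 3·5^2 + 3·5 + 2 ↦ 3·6^3 + 3·6^2 + 3·6 + 2|_6 = 776 ⇒ 775
(4) 775|_6 = 3·6^3 + 3·6^2 + 3·6 + 1 ↦ 3·7^3 + 3·7^2 + 3·7 + 1|_7 = 1198 ⇒ 1197

3·6^3 + 3·6^2 + 3·6 + 1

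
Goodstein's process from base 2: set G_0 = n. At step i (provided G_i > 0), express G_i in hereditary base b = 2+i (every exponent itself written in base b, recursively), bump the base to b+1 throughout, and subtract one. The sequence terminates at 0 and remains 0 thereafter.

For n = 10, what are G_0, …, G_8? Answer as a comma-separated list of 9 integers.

10, 83, 1025, 15625, 279935, 4215754, 84073323, 1937434592, 50000555551

(0) 10|_2 = 2^(2 + 1) + 2 ↦ 3^(3 + 1) + 3|_3 = 84 ⇒ 83
(1) 83|_3 = 3^(3 + 1) + 2 ↦ 4^(4 + 1) + 2|_4 = 1026 ⇒ 1025
(2) 1025|_4 = 4^(4 + 1) + 1 ↦ 5^(5 + 1) + 1|_5 = 15626 ⇒ 15625
(3) 15625|_5 = 5^(5 + 1) ↦ 6^(6 + 1)|_6 = 279936 ⇒ 279935
(4) 279935|_6 = 5·6^6 + 5·6^5 + 5·6^4 + 5·6^3 + 5·6^2 + 5·6 + 5 ↦ 5·7^7 + 5·7^5 + 5·7^4 + 5·7^3 + 5·7^2 + 5·7 + 5|_7 = 4215755 ⇒ 4215754
(5) 4215754|_7 = 5·7^7 + 5·7^5 + 5·7^4 + 5·7^3 + 5·7^2 + 5·7 + 4 ↦ 5·8^8 + 5·8^5 + 5·8^4 + 5·8^3 + 5·8^2 + 5·8 + 4|_8 = 84073324 ⇒ 84073323
(6) 84073323|_8 = 5·8^8 + 5·8^5 + 5·8^4 + 5·8^3 + 5·8^2 + 5·8 + 3 ↦ 5·9^9 + 5·9^5 + 5·9^4 + 5·9^3 + 5·9^2 + 5·9 + 3|_9 = 1937434593 ⇒ 1937434592
(7) 1937434592|_9 = 5·9^9 + 5·9^5 + 5·9^4 + 5·9^3 + 5·9^2 + 5·9 + 2 ↦ 5·10^10 + 5·10^5 + 5·10^4 + 5·10^3 + 5·10^2 + 5·10 + 2|_10 = 50000555552 ⇒ 50000555551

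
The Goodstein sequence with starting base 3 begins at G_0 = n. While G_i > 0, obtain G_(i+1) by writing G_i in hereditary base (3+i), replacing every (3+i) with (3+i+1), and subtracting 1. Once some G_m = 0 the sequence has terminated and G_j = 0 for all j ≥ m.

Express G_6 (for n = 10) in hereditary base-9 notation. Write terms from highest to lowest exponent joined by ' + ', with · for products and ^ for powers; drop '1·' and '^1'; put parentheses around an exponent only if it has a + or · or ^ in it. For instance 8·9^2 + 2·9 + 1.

4·9

[0] 10 ≡ 3^2 + 1 (base 3). Lift 4: 17. −1: 16.
[1] 16 ≡ 4^2 (base 4). Lift 5: 25. −1: 24.
[2] 24 ≡ 4·5 + 4 (base 5). Lift 6: 28. −1: 27.
[3] 27 ≡ 4·6 + 3 (base 6). Lift 7: 31. −1: 30.
[4] 30 ≡ 4·7 + 2 (base 7). Lift 8: 34. −1: 33.
[5] 33 ≡ 4·8 + 1 (base 8). Lift 9: 37. −1: 36.
[6] 36 ≡ 4·9 (base 9). Lift 10: 40. −1: 39.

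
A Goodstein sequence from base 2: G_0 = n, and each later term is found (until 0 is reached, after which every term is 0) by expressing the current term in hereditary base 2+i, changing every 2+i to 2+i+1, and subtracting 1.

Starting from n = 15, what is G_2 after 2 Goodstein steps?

base 2: 15 = 2^(2 + 1) + 2^2 + 2 + 1; at 3: 3^(3 + 1) + 3^3 + 3 + 1 = 112; next = 111
base 3: 111 = 3^(3 + 1) + 3^3 + 3; at 4: 4^(4 + 1) + 4^4 + 4 = 1284; next = 1283
base 4: 1283 = 4^(4 + 1) + 4^4 + 3; at 5: 5^(5 + 1) + 5^5 + 3 = 18753; next = 18752

1283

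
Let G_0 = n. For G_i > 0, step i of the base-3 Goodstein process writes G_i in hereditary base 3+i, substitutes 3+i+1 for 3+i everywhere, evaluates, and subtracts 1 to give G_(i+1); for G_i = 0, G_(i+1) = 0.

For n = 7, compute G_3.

[0] 7 ≡ 2·3 + 1 (base 3). Lift 4: 9. −1: 8.
[1] 8 ≡ 2·4 (base 4). Lift 5: 10. −1: 9.
[2] 9 ≡ 5 + 4 (base 5). Lift 6: 10. −1: 9.
[3] 9 ≡ 6 + 3 (base 6). Lift 7: 10. −1: 9.

9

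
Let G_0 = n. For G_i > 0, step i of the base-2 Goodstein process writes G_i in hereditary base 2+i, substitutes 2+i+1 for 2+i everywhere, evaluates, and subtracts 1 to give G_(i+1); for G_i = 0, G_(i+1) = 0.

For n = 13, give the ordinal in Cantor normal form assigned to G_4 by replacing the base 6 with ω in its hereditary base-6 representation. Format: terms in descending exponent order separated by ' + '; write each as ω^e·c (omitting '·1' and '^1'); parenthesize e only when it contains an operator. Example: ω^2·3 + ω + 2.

i=0: 13 = 2^(2 + 1) + 2^2 + 1 (b=2); 2→3: 3^(3 + 1) + 3^3 + 1 = 109; 109−1 = 108
i=1: 108 = 3^(3 + 1) + 3^3 (b=3); 3→4: 4^(4 + 1) + 4^4 = 1280; 1280−1 = 1279
i=2: 1279 = 4^(4 + 1) + 3·4^3 + 3·4^2 + 3·4 + 3 (b=4); 4→5: 5^(5 + 1) + 3·5^3 + 3·5^2 + 3·5 + 3 = 16093; 16093−1 = 16092
i=3: 16092 = 5^(5 + 1) + 3·5^3 + 3·5^2 + 3·5 + 2 (b=5); 5→6: 6^(6 + 1) + 3·6^3 + 3·6^2 + 3·6 + 2 = 280712; 280712−1 = 280711
i=4: 280711 = 6^(6 + 1) + 3·6^3 + 3·6^2 + 3·6 + 1 (b=6); 6→7: 7^(7 + 1) + 3·7^3 + 3·7^2 + 3·7 + 1 = 5765999; 5765999−1 = 5765998

ω^(ω + 1) + ω^3·3 + ω^2·3 + ω·3 + 1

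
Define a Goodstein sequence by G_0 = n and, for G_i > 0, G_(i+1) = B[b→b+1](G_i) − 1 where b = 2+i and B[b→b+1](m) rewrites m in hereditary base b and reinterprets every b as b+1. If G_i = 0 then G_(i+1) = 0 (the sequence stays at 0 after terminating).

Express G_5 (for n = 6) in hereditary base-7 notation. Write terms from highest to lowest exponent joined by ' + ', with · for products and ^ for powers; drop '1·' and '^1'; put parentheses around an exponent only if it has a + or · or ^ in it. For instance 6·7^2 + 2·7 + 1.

5·7^5 + 5·7^4 + 5·7^3 + 5·7^2 + 5·7 + 4

G_0 = 6. HB_2(6) = 2^2 + 2. Bump = 30. G_1 = 29.
G_1 = 29. HB_3(29) = 3^3 + 2. Bump = 258. G_2 = 257.
G_2 = 257. HB_4(257) = 4^4 + 1. Bump = 3126. G_3 = 3125.
G_3 = 3125. HB_5(3125) = 5^5. Bump = 46656. G_4 = 46655.
G_4 = 46655. HB_6(46655) = 5·6^5 + 5·6^4 + 5·6^3 + 5·6^2 + 5·6 + 5. Bump = 98040. G_5 = 98039.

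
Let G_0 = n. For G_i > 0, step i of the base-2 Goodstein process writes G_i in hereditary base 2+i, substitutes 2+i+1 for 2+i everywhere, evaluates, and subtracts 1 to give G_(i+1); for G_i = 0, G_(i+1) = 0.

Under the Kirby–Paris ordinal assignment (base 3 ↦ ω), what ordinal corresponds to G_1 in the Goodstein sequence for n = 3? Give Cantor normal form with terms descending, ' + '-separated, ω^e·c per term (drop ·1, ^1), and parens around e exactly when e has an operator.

ω

i=0: 3 = 2 + 1 (b=2); 2→3: 3 + 1 = 4; 4−1 = 3
i=1: 3 = 3 (b=3); 3→4: 4 = 4; 4−1 = 3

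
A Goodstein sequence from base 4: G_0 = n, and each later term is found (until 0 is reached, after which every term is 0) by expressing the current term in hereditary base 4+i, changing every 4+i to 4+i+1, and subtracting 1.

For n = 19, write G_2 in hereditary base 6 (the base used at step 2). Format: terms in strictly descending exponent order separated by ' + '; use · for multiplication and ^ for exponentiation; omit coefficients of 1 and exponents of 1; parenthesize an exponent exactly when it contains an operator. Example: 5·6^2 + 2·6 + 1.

6^2 + 1

step 0: 19 = 4^2 + 3; sub 5 for 4: 5^2 + 3; = 28; G_1 = 28−1 = 27
step 1: 27 = 5^2 + 2; sub 6 for 5: 6^2 + 2; = 38; G_2 = 38−1 = 37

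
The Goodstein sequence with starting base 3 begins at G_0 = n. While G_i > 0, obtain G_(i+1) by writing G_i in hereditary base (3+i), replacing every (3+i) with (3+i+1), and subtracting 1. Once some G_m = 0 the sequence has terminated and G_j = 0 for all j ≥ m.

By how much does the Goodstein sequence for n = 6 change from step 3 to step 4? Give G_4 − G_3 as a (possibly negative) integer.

0

G_0=6  [base 3] 2·3  →[3↦4]→  2·4 = 8  −1 ⇒ G_1=7
G_1=7  [base 4] 4 + 3  →[4↦5]→  5 + 3 = 8  −1 ⇒ G_2=7
G_2=7  [base 5] 5 + 2  →[5↦6]→  6 + 2 = 8  −1 ⇒ G_3=7
G_3=7  [base 6] 6 + 1  →[6↦7]→  7 + 1 = 8  −1 ⇒ G_4=7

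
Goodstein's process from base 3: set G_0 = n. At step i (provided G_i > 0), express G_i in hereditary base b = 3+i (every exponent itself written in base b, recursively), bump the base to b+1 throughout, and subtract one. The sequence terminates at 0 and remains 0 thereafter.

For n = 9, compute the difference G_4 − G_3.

2

9 —HB3→ 3^2 —bump→ 4^2 = 16 —(−1)→ 15
15 —HB4→ 3·4 + 3 —bump→ 3·5 + 3 = 18 —(−1)→ 17
17 —HB5→ 3·5 + 2 —bump→ 3·6 + 2 = 20 —(−1)→ 19
19 —HB6→ 3·6 + 1 —bump→ 3·7 + 1 = 22 —(−1)→ 21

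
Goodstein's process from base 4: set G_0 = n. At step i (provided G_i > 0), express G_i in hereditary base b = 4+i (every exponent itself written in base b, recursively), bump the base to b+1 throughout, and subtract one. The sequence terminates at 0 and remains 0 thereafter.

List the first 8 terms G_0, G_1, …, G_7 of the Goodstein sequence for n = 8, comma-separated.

8, 9, 9, 9, 9, 9, 9, 8

8 —HB4→ 2·4 —bump→ 2·5 = 10 —(−1)→ 9
9 —HB5→ 5 + 4 —bump→ 6 + 4 = 10 —(−1)→ 9
9 —HB6→ 6 + 3 —bump→ 7 + 3 = 10 —(−1)→ 9
9 —HB7→ 7 + 2 —bump→ 8 + 2 = 10 —(−1)→ 9
9 —HB8→ 8 + 1 —bump→ 9 + 1 = 10 —(−1)→ 9
9 —HB9→ 9 —bump→ 10 = 10 —(−1)→ 9
9 —HB10→ 9 —bump→ 9 = 9 —(−1)→ 8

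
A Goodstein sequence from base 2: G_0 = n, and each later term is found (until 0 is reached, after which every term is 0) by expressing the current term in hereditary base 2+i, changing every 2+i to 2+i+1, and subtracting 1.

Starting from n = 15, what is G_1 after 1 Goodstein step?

111

[0] 15 ≡ 2^(2 + 1) + 2^2 + 2 + 1 (base 2). Lift 3: 112. −1: 111.
[1] 111 ≡ 3^(3 + 1) + 3^3 + 3 (base 3). Lift 4: 1284. −1: 1283.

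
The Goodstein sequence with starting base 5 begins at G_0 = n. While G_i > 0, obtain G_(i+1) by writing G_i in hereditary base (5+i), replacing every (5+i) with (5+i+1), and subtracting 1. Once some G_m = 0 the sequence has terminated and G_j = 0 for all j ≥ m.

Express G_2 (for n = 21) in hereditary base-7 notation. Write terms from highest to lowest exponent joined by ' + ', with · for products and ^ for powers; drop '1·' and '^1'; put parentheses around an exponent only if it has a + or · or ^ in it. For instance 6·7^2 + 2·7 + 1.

[0] 21 ≡ 4·5 + 1 (base 5). Lift 6: 25. −1: 24.
[1] 24 ≡ 4·6 (base 6). Lift 7: 28. −1: 27.
[2] 27 ≡ 3·7 + 6 (base 7). Lift 8: 30. −1: 29.

3·7 + 6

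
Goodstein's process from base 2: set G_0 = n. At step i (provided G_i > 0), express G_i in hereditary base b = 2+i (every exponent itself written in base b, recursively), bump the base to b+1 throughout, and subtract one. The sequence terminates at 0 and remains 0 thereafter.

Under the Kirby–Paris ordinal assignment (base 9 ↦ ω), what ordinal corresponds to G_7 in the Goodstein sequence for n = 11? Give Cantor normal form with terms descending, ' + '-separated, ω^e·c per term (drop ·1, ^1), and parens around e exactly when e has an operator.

ω^ω·7 + ω^7·7 + ω^6·7 + ω^5·7 + ω^4·7 + ω^3·7 + ω^2·7 + ω·7 + 6

[0] 11 ≡ 2^(2 + 1) + 2 + 1 (base 2). Lift 3: 85. −1: 84.
[1] 84 ≡ 3^(3 + 1) + 3 (base 3). Lift 4: 1028. −1: 1027.
[2] 1027 ≡ 4^(4 + 1) + 3 (base 4). Lift 5: 15628. −1: 15627.
[3] 15627 ≡ 5^(5 + 1) + 2 (base 5). Lift 6: 279938. −1: 279937.
[4] 279937 ≡ 6^(6 + 1) + 1 (base 6). Lift 7: 5764802. −1: 5764801.
[5] 5764801 ≡ 7^(7 + 1) (base 7). Lift 8: 134217728. −1: 134217727.
[6] 134217727 ≡ 7·8^8 + 7·8^7 + 7·8^6 + 7·8^5 + 7·8^4 + 7·8^3 + 7·8^2 + 7·8 + 7 (base 8). Lift 9: 2749609303. −1: 2749609302.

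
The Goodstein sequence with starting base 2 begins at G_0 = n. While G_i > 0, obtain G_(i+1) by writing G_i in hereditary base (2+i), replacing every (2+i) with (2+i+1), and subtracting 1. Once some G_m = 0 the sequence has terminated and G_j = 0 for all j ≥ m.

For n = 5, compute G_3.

step 0: 5 = 2^2 + 1; sub 3 for 2: 3^3 + 1; = 28; G_1 = 28−1 = 27
step 1: 27 = 3^3; sub 4 for 3: 4^4; = 256; G_2 = 256−1 = 255
step 2: 255 = 3·4^3 + 3·4^2 + 3·4 + 3; sub 5 for 4: 3·5^3 + 3·5^2 + 3·5 + 3; = 468; G_3 = 468−1 = 467

467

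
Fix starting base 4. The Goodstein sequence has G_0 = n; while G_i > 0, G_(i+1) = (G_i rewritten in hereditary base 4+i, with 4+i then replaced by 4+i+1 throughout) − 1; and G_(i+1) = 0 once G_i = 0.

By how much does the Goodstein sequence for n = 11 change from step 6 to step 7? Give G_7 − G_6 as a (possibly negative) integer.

i=0: 11 = 2·4 + 3 (b=4); 4→5: 2·5 + 3 = 13; 13−1 = 12
i=1: 12 = 2·5 + 2 (b=5); 5→6: 2·6 + 2 = 14; 14−1 = 13
i=2: 13 = 2·6 + 1 (b=6); 6→7: 2·7 + 1 = 15; 15−1 = 14
i=3: 14 = 2·7 (b=7); 7→8: 2·8 = 16; 16−1 = 15
i=4: 15 = 8 + 7 (b=8); 8→9: 9 + 7 = 16; 16−1 = 15
i=5: 15 = 9 + 6 (b=9); 9→10: 10 + 6 = 16; 16−1 = 15
i=6: 15 = 10 + 5 (b=10); 10→11: 11 + 5 = 16; 16−1 = 15

0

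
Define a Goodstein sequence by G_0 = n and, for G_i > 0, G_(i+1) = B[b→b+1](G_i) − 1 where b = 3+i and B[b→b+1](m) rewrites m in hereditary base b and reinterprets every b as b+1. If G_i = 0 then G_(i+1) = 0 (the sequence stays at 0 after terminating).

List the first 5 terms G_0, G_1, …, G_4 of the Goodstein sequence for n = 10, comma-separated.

10, 16, 24, 27, 30

10 —HB3→ 3^2 + 1 —bump→ 4^2 + 1 = 17 —(−1)→ 16
16 —HB4→ 4^2 —bump→ 5^2 = 25 —(−1)→ 24
24 —HB5→ 4·5 + 4 —bump→ 4·6 + 4 = 28 —(−1)→ 27
27 —HB6→ 4·6 + 3 —bump→ 4·7 + 3 = 31 —(−1)→ 30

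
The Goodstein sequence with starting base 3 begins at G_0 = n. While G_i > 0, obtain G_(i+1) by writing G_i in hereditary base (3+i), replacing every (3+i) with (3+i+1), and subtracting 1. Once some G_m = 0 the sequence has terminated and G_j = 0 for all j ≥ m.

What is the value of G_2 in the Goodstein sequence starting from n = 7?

9

base 3: 7 = 2·3 + 1; at 4: 2·4 + 1 = 9; next = 8
base 4: 8 = 2·4; at 5: 2·5 = 10; next = 9
base 5: 9 = 5 + 4; at 6: 6 + 4 = 10; next = 9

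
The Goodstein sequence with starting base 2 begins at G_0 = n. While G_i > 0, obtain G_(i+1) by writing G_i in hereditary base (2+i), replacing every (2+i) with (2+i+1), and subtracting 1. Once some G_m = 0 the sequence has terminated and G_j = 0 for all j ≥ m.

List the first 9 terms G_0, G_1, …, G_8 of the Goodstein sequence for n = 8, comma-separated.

8, 80, 553, 6310, 93395, 1647195, 33554571, 774841151, 20000000211

step 0: 8 = 2^(2 + 1); sub 3 for 2: 3^(3 + 1); = 81; G_1 = 81−1 = 80
step 1: 80 = 2·3^3 + 2·3^2 + 2·3 + 2; sub 4 for 3: 2·4^4 + 2·4^2 + 2·4 + 2; = 554; G_2 = 554−1 = 553
step 2: 553 = 2·4^4 + 2·4^2 + 2·4 + 1; sub 5 for 4: 2·5^5 + 2·5^2 + 2·5 + 1; = 6311; G_3 = 6311−1 = 6310
step 3: 6310 = 2·5^5 + 2·5^2 + 2·5; sub 6 for 5: 2·6^6 + 2·6^2 + 2·6; = 93396; G_4 = 93396−1 = 93395
step 4: 93395 = 2·6^6 + 2·6^2 + 6 + 5; sub 7 for 6: 2·7^7 + 2·7^2 + 7 + 5; = 1647196; G_5 = 1647196−1 = 1647195
step 5: 1647195 = 2·7^7 + 2·7^2 + 7 + 4; sub 8 for 7: 2·8^8 + 2·8^2 + 8 + 4; = 33554572; G_6 = 33554572−1 = 33554571
step 6: 33554571 = 2·8^8 + 2·8^2 + 8 + 3; sub 9 for 8: 2·9^9 + 2·9^2 + 9 + 3; = 774841152; G_7 = 774841152−1 = 774841151
step 7: 774841151 = 2·9^9 + 2·9^2 + 9 + 2; sub 10 for 9: 2·10^10 + 2·10^2 + 10 + 2; = 20000000212; G_8 = 20000000212−1 = 20000000211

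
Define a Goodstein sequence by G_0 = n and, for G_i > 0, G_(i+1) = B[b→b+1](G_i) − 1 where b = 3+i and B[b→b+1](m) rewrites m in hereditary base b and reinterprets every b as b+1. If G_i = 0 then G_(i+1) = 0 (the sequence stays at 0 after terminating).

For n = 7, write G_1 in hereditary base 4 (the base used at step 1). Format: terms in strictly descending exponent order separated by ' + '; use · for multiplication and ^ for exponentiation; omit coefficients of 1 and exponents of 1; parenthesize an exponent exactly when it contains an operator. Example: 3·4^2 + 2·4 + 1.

(0) 7|_3 = 2·3 + 1 ↦ 2·4 + 1|_4 = 9 ⇒ 8
(1) 8|_4 = 2·4 ↦ 2·5|_5 = 10 ⇒ 9

2·4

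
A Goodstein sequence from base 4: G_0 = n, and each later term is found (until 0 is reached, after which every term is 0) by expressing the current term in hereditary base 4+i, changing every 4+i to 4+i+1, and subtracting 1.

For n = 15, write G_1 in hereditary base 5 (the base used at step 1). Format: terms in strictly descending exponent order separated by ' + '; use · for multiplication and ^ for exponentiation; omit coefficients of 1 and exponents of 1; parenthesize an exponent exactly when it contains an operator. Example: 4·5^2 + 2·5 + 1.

3·5 + 2

base 4: 15 = 3·4 + 3; at 5: 3·5 + 3 = 18; next = 17
base 5: 17 = 3·5 + 2; at 6: 3·6 + 2 = 20; next = 19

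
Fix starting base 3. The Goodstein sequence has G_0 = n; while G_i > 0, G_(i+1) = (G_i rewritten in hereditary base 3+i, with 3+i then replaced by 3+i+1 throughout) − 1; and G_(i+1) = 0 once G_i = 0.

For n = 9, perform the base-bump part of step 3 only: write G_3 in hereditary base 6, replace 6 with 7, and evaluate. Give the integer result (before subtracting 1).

base 3: 9 = 3^2; at 4: 4^2 = 16; next = 15
base 4: 15 = 3·4 + 3; at 5: 3·5 + 3 = 18; next = 17
base 5: 17 = 3·5 + 2; at 6: 3·6 + 2 = 20; next = 19
base 6: 19 = 3·6 + 1; at 7: 3·7 + 1 = 22; next = 21

22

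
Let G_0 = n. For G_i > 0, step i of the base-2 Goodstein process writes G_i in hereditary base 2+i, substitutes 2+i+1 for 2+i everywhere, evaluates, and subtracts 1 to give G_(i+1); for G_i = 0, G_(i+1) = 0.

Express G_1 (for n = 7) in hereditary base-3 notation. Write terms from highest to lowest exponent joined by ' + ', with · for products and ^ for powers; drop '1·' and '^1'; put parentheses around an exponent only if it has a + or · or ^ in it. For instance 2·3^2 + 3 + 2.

3^3 + 3

i=0: 7 = 2^2 + 2 + 1 (b=2); 2→3: 3^3 + 3 + 1 = 31; 31−1 = 30
i=1: 30 = 3^3 + 3 (b=3); 3→4: 4^4 + 4 = 260; 260−1 = 259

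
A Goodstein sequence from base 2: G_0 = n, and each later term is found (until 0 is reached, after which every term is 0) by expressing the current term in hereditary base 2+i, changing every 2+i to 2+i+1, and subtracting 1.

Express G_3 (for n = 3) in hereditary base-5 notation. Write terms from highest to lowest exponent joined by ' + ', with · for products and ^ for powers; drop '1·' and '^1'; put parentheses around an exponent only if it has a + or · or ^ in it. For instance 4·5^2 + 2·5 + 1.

i=0: 3 = 2 + 1 (b=2); 2→3: 3 + 1 = 4; 4−1 = 3
i=1: 3 = 3 (b=3); 3→4: 4 = 4; 4−1 = 3
i=2: 3 = 3 (b=4); 4→5: 3 = 3; 3−1 = 2
i=3: 2 = 2 (b=5); 5→6: 2 = 2; 2−1 = 1

2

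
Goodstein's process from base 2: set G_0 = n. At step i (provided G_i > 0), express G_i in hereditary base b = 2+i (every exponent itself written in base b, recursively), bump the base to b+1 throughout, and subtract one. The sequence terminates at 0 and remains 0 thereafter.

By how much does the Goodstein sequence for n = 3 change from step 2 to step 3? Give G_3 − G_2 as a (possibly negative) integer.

[0] 3 ≡ 2 + 1 (base 2). Lift 3: 4. −1: 3.
[1] 3 ≡ 3 (base 3). Lift 4: 4. −1: 3.
[2] 3 ≡ 3 (base 4). Lift 5: 3. −1: 2.

-1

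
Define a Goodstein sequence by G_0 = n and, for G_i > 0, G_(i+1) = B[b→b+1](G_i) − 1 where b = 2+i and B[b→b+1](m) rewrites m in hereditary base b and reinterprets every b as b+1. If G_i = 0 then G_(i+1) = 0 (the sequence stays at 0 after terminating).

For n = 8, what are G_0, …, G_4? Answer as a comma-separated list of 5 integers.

G_0=8  [base 2] 2^(2 + 1)  →[2↦3]→  3^(3 + 1) = 81  −1 ⇒ G_1=80
G_1=80  [base 3] 2·3^3 + 2·3^2 + 2·3 + 2  →[3↦4]→  2·4^4 + 2·4^2 + 2·4 + 2 = 554  −1 ⇒ G_2=553
G_2=553  [base 4] 2·4^4 + 2·4^2 + 2·4 + 1  →[4↦5]→  2·5^5 + 2·5^2 + 2·5 + 1 = 6311  −1 ⇒ G_3=6310
G_3=6310  [base 5] 2·5^5 + 2·5^2 + 2·5  →[5↦6]→  2·6^6 + 2·6^2 + 2·6 = 93396  −1 ⇒ G_4=93395

8, 80, 553, 6310, 93395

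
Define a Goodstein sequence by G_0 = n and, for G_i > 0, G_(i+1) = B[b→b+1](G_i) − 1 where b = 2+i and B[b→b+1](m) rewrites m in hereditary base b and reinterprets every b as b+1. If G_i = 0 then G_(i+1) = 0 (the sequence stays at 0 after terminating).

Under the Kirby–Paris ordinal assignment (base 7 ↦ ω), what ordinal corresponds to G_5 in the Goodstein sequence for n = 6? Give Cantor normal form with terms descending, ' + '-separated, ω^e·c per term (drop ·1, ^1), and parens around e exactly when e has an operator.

i=0: 6 = 2^2 + 2 (b=2); 2→3: 3^3 + 3 = 30; 30−1 = 29
i=1: 29 = 3^3 + 2 (b=3); 3→4: 4^4 + 2 = 258; 258−1 = 257
i=2: 257 = 4^4 + 1 (b=4); 4→5: 5^5 + 1 = 3126; 3126−1 = 3125
i=3: 3125 = 5^5 (b=5); 5→6: 6^6 = 46656; 46656−1 = 46655
i=4: 46655 = 5·6^5 + 5·6^4 + 5·6^3 + 5·6^2 + 5·6 + 5 (b=6); 6→7: 5·7^5 + 5·7^4 + 5·7^3 + 5·7^2 + 5·7 + 5 = 98040; 98040−1 = 98039
i=5: 98039 = 5·7^5 + 5·7^4 + 5·7^3 + 5·7^2 + 5·7 + 4 (b=7); 7→8: 5·8^5 + 5·8^4 + 5·8^3 + 5·8^2 + 5·8 + 4 = 187244; 187244−1 = 187243

ω^5·5 + ω^4·5 + ω^3·5 + ω^2·5 + ω·5 + 4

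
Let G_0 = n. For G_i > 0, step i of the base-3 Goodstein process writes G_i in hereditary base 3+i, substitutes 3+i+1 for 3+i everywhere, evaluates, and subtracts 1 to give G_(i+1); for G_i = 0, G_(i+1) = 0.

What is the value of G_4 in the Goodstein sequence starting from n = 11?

11 —HB3→ 3^2 + 2 —bump→ 4^2 + 2 = 18 —(−1)→ 17
17 —HB4→ 4^2 + 1 —bump→ 5^2 + 1 = 26 —(−1)→ 25
25 —HB5→ 5^2 —bump→ 6^2 = 36 —(−1)→ 35
35 —HB6→ 5·6 + 5 —bump→ 5·7 + 5 = 40 —(−1)→ 39
39 —HB7→ 5·7 + 4 —bump→ 5·8 + 4 = 44 —(−1)→ 43

39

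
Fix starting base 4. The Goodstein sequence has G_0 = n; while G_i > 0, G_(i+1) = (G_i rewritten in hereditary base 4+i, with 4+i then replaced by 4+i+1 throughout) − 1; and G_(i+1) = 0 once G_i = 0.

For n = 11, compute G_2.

step 0: 11 = 2·4 + 3; sub 5 for 4: 2·5 + 3; = 13; G_1 = 13−1 = 12
step 1: 12 = 2·5 + 2; sub 6 for 5: 2·6 + 2; = 14; G_2 = 14−1 = 13
step 2: 13 = 2·6 + 1; sub 7 for 6: 2·7 + 1; = 15; G_3 = 15−1 = 14

13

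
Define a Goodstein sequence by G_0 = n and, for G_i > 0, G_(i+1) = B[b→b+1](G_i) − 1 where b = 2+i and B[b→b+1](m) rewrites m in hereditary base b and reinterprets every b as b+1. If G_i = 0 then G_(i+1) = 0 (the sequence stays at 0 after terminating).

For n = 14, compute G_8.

[0] 14 ≡ 2^(2 + 1) + 2^2 + 2 (base 2). Lift 3: 111. −1: 110.
[1] 110 ≡ 3^(3 + 1) + 3^3 + 2 (base 3). Lift 4: 1282. −1: 1281.
[2] 1281 ≡ 4^(4 + 1) + 4^4 + 1 (base 4). Lift 5: 18751. −1: 18750.
[3] 18750 ≡ 5^(5 + 1) + 5^5 (base 5). Lift 6: 326592. −1: 326591.
[4] 326591 ≡ 6^(6 + 1) + 5·6^5 + 5·6^4 + 5·6^3 + 5·6^2 + 5·6 + 5 (base 6). Lift 7: 5862841. −1: 5862840.
[5] 5862840 ≡ 7^(7 + 1) + 5·7^5 + 5·7^4 + 5·7^3 + 5·7^2 + 5·7 + 4 (base 7). Lift 8: 134404972. −1: 134404971.
[6] 134404971 ≡ 8^(8 + 1) + 5·8^5 + 5·8^4 + 5·8^3 + 5·8^2 + 5·8 + 3 (base 8). Lift 9: 3487116549. −1: 3487116548.
[7] 3487116548 ≡ 9^(9 + 1) + 5·9^5 + 5·9^4 + 5·9^3 + 5·9^2 + 5·9 + 2 (base 9). Lift 10: 100000555552. −1: 100000555551.
[8] 100000555551 ≡ 10^(10 + 1) + 5·10^5 + 5·10^4 + 5·10^3 + 5·10^2 + 5·10 + 1 (base 10). Lift 11: 3138429262497. −1: 3138429262496.

100000555551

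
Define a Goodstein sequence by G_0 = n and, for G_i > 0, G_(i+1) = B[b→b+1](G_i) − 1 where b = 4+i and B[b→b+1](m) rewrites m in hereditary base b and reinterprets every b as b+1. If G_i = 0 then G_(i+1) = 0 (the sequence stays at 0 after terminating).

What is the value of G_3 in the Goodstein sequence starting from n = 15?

step 0: 15 = 3·4 + 3; sub 5 for 4: 3·5 + 3; = 18; G_1 = 18−1 = 17
step 1: 17 = 3·5 + 2; sub 6 for 5: 3·6 + 2; = 20; G_2 = 20−1 = 19
step 2: 19 = 3·6 + 1; sub 7 for 6: 3·7 + 1; = 22; G_3 = 22−1 = 21
step 3: 21 = 3·7; sub 8 for 7: 3·8; = 24; G_4 = 24−1 = 23

21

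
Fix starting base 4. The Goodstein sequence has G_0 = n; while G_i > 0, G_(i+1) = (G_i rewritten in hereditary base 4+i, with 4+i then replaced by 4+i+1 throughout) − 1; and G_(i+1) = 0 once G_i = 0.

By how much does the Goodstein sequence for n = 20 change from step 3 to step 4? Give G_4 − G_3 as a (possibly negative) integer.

14

base 4: 20 = 4^2 + 4; at 5: 5^2 + 5 = 30; next = 29
base 5: 29 = 5^2 + 4; at 6: 6^2 + 4 = 40; next = 39
base 6: 39 = 6^2 + 3; at 7: 7^2 + 3 = 52; next = 51
base 7: 51 = 7^2 + 2; at 8: 8^2 + 2 = 66; next = 65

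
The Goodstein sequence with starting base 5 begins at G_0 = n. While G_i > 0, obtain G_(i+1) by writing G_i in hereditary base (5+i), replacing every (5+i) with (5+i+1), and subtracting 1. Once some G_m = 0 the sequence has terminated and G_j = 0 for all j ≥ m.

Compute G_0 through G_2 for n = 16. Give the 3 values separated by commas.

16, 18, 20

(0) 16|_5 = 3·5 + 1 ↦ 3·6 + 1|_6 = 19 ⇒ 18
(1) 18|_6 = 3·6 ↦ 3·7|_7 = 21 ⇒ 20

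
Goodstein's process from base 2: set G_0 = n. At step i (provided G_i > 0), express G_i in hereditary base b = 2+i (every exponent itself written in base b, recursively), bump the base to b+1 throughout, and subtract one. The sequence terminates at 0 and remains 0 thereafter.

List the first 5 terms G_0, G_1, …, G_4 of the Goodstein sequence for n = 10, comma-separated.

G_0=10  [base 2] 2^(2 + 1) + 2  →[2↦3]→  3^(3 + 1) + 3 = 84  −1 ⇒ G_1=83
G_1=83  [base 3] 3^(3 + 1) + 2  →[3↦4]→  4^(4 + 1) + 2 = 1026  −1 ⇒ G_2=1025
G_2=1025  [base 4] 4^(4 + 1) + 1  →[4↦5]→  5^(5 + 1) + 1 = 15626  −1 ⇒ G_3=15625
G_3=15625  [base 5] 5^(5 + 1)  →[5↦6]→  6^(6 + 1) = 279936  −1 ⇒ G_4=279935

10, 83, 1025, 15625, 279935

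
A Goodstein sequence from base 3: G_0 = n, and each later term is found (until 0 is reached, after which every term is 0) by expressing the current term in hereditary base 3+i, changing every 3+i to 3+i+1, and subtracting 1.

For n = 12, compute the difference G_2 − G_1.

12 —HB3→ 3^2 + 3 —bump→ 4^2 + 4 = 20 —(−1)→ 19
19 —HB4→ 4^2 + 3 —bump→ 5^2 + 3 = 28 —(−1)→ 27

8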